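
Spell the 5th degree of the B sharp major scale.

Degree 5 takes the letter 4 steps above B, which is F.
In major, degree 5 sits 7 semitones above the tonic. B# + 7 semitones is pitch class 7, spelled on F as F##.

F##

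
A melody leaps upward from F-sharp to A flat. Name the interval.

diminished third

Counting letters F–G–A gives a third.
F#→Ab = 2 semitones, 2 narrower than the major third (4), so diminished.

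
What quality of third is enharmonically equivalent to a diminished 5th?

doubly augmented

A diminished fifth spans 6 semitones.
A third spanning 6 semitones is doubly augmented (the major third is 4).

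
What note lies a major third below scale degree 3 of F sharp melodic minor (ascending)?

F

Scale degree 3 of F# melodic minor (ascending) is A.
A major third (4 semitones) below A lands on the letter F, giving F.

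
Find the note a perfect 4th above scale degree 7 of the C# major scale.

E#

Scale degree 7 of C# major is B#.
A perfect fourth (5 semitones) above B# lands on the letter E, giving E#.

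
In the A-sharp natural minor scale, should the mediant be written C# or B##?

Each scale degree takes a distinct letter name. Degree 3 of a scale on A must use the letter C.
C# and B## are enharmonically the same pitch, but only C# uses the letter C, so it is the correct spelling here.

C#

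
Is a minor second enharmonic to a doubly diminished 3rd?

A minor second spans 1 semitone; a doubly diminished third spans 1.
They are enharmonically equivalent.

Yes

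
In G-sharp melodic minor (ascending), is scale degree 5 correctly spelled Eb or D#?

Each scale degree takes a distinct letter name. Degree 5 of a scale on G must use the letter D.
D# and Eb are enharmonically the same pitch, but only D# uses the letter D, so it is the correct spelling here.

D#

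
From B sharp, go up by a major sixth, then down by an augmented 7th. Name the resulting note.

A

A major sixth up from B# is G## (letter G, 9 semitones up).
An augmented seventh down from G## is A (letter A, 12 semitones down).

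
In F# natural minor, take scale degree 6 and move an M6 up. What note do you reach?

B

Scale degree 6 of F# natural minor is D.
A major sixth (9 semitones) above D lands on the letter B, giving B.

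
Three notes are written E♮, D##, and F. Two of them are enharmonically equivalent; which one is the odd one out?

F

In 12-tone equal temperament, enharmonic equivalents share a pitch class. E is pitch class 4; D## is pitch class 4; F is pitch class 5.
E and D## share pitch class 4, while F is pitch class 5.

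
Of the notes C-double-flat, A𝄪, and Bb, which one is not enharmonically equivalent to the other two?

A##

In 12-tone equal temperament, enharmonic equivalents share a pitch class. Cbb is pitch class 10; A## is pitch class 11; Bb is pitch class 10.
Cbb and Bb share pitch class 10, while A## is pitch class 11.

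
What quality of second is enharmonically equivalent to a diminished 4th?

doubly augmented

A diminished fourth spans 4 semitones.
A second spanning 4 semitones is doubly augmented (the major second is 2).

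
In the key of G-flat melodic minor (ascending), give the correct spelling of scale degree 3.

Bbb

Degree 3 takes the letter 2 steps above G, which is B.
In melodic minor (ascending), degree 3 sits 3 semitones above the tonic. Gb + 3 semitones is pitch class 9, spelled on B as Bbb.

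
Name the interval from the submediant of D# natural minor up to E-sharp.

augmented fourth

The submediant of D# natural minor is B.
B up to E#: letters B→E make it a fourth; 6 semitones makes it augmented.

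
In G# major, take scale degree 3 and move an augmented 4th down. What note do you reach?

Scale degree 3 of G# major is B#.
An augmented fourth (6 semitones) below B# lands on the letter F, giving F#.

F#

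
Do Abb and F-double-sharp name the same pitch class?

Yes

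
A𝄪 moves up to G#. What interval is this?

diminished seventh

The letter names run A→G, a span of 6 letter steps, so the interval is some kind of seventh.
A## to G# is 9 semitones. A major seventh is 11, so 9 makes it diminished.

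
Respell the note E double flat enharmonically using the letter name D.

D

Ebb is pitch class 2. The letter D alone is pitch class 2.
Pitch class 2 on D needs no accidental: D.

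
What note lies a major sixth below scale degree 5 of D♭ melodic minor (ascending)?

Scale degree 5 of Db melodic minor (ascending) is Ab.
A major sixth (9 semitones) below Ab lands on the letter C, giving Cb.

Cb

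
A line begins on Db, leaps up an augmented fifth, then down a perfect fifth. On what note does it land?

D

An augmented fifth up from Db is A (letter A, 8 semitones up).
A perfect fifth down from A is D (letter D, 7 semitones down).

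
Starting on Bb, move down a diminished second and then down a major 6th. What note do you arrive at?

C#

A diminished second down from Bb is A# (letter A, 0 semitones down).
A major sixth down from A# is C# (letter C, 9 semitones down).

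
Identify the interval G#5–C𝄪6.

augmented fourth

The letter names run G→C, a span of 3 letter steps, so the interval is some kind of fourth.
G# to C## is 6 semitones. A perfect fourth is 5, so 6 makes it augmented.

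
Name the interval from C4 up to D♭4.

minor second

The letter names run C→D, a span of 1 letter step, so the interval is some kind of second.
C to Db is 1 semitone. A major second is 2, so 1 makes it minor.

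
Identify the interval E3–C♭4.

Counting letters E–F–G–A–B–C gives a sixth.
E→Cb = 7 semitones, 2 narrower than the major sixth (9), so diminished.

diminished sixth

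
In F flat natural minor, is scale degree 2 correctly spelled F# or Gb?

Each scale degree takes a distinct letter name. Degree 2 of a scale on F must use the letter G.
Gb and F# are enharmonically the same pitch, but only Gb uses the letter G, so it is the correct spelling here.

Gb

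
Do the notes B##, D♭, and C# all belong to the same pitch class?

B## is pitch class 1; Db is pitch class 1; C# is pitch class 1.
All spellings map to pitch class 1, so they are enharmonically equivalent.

Yes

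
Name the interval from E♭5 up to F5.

major second

The letter names run E→F, a span of 1 letter step, so the interval is some kind of second.
Eb to F is 2 semitones. A major second is 2, so 2 makes it major.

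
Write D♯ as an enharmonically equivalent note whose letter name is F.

Fbb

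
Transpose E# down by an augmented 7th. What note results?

A seventh below E lands on the letter F.
An augmented seventh spans 12 semitones, so E# moves to pitch class 5. On the letter F that is F.

F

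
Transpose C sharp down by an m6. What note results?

E#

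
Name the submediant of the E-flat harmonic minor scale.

Degree 6 takes the letter 5 steps above E, which is C.
In harmonic minor, degree 6 sits 8 semitones above the tonic. Eb + 8 semitones is pitch class 11, spelled on C as Cb.

Cb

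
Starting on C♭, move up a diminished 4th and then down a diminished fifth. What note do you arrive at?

Bbb

A diminished fourth up from Cb is Fbb (letter F, 4 semitones up).
A diminished fifth down from Fbb is Bbb (letter B, 6 semitones down).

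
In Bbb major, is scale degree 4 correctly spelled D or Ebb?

Ebb

Each scale degree takes a distinct letter name. Degree 4 of a scale on B must use the letter E.
Ebb and D are enharmonically the same pitch, but only Ebb uses the letter E, so it is the correct spelling here.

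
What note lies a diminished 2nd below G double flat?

G down a major second is F, so the target letter is F.
From Gbb, a diminished second is 0 semitones down: F.

F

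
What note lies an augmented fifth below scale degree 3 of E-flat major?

Cb

Scale degree 3 of Eb major is G.
An augmented fifth (8 semitones) below G lands on the letter C, giving Cb.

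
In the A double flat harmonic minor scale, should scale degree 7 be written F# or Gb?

Gb

Each scale degree takes a distinct letter name. Degree 7 of a scale on A must use the letter G.
Gb and F# are enharmonically the same pitch, but only Gb uses the letter G, so it is the correct spelling here.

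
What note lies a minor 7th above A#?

A up a major seventh is G#, so the target letter is G.
From A#, a minor seventh is 10 semitones up: G#.

G#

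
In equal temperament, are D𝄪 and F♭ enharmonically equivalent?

Yes

D## is pitch class 4; Fb is pitch class 4.
All spellings map to pitch class 4, so they are enharmonically equivalent.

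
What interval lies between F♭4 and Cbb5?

The letter names run F→C, a span of 4 letter steps, so the interval is some kind of fifth.
Fb to Cbb is 6 semitones. A perfect fifth is 7, so 6 makes it diminished.

diminished fifth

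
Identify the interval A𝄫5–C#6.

doubly augmented third

The letter names run A→C, a span of 2 letter steps, so the interval is some kind of third.
Abb to C# is 6 semitones. A major third is 4, so 6 makes it doubly augmented.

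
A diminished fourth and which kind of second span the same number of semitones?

doubly augmented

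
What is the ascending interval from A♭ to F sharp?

augmented sixth

Counting letters A–B–C–D–E–F gives a sixth.
Ab→F# = 10 semitones, 1 wider than the major sixth (9), so augmented.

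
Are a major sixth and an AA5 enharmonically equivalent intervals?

A major sixth spans 9 semitones; a doubly augmented fifth spans 9.
They are enharmonically equivalent.

Yes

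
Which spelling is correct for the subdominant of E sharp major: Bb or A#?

A#

Each scale degree takes a distinct letter name. Degree 4 of a scale on E must use the letter A.
A# and Bb are enharmonically the same pitch, but only A# uses the letter A, so it is the correct spelling here.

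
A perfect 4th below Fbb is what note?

F down a perfect fourth is C, so the target letter is C.
From Fbb, a perfect fourth is 5 semitones down: Cbb.

Cbb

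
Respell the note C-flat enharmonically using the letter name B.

B

Plain B sits at the same pitch as Cb, so on the letter B the same pitch needs a natural: B.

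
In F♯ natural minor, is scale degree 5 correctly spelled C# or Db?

Each scale degree takes a distinct letter name. Degree 5 of a scale on F must use the letter C.
C# and Db are enharmonically the same pitch, but only C# uses the letter C, so it is the correct spelling here.

C#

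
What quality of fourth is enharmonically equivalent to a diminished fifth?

A diminished fifth spans 6 semitones.
A fourth spanning 6 semitones is augmented (the perfect fourth is 5).

augmented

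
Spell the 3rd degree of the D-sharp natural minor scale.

F#

The D# natural minor scale runs D# E# F# G# A# B C#.
Degree 3 is F#.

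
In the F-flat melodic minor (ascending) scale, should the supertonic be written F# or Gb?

Gb

Each scale degree takes a distinct letter name. Degree 2 of a scale on F must use the letter G.
Gb and F# are enharmonically the same pitch, but only Gb uses the letter G, so it is the correct spelling here.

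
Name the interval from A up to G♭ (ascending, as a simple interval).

The letter names run A→G, a span of 6 letter steps, so the interval is some kind of seventh.
A to Gb is 9 semitones. A major seventh is 11, so 9 makes it diminished.

diminished seventh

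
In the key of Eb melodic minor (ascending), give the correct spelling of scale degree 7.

D

The Eb melodic minor (ascending) scale runs Eb F Gb Ab Bb C D.
Degree 7 is D.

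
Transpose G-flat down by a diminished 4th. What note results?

G down a perfect fourth is D, so the target letter is D.
From Gb, a diminished fourth is 4 semitones down: D.

D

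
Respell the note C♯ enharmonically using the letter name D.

C# is pitch class 1. The letter D alone is pitch class 2.
To reach pitch class 1 from D requires an offset of -1 semitone, i.e. flat: Db.

Db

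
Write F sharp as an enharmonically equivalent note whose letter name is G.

Gb

Plain G sits 1 semitone above F#, so on the letter G the same pitch needs a flat: Gb.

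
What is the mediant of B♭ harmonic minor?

The Bb harmonic minor scale runs Bb C Db Eb F Gb A.
Degree 3 is Db.

Db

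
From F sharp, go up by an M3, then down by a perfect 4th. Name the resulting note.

E#

A major third up from F# is A# (letter A, 4 semitones up).
A perfect fourth down from A# is E# (letter E, 5 semitones down).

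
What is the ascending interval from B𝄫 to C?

augmented second

Counting letters B–C gives a second.
Bbb→C = 3 semitones, 1 wider than the major second (2), so augmented.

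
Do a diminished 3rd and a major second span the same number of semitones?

Yes

A diminished third spans 2 semitones; a major second spans 2.
They are enharmonically equivalent.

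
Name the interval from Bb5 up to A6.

major seventh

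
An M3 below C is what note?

C down a major third is Ab, so the target letter is A.
From C, a major third is 4 semitones down: Ab.

Ab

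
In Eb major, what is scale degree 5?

Bb

The Eb major scale runs Eb F G Ab Bb C D.
Degree 5 is Bb.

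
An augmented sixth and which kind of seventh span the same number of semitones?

An augmented sixth spans 10 semitones.
A seventh spanning 10 semitones is minor (the major seventh is 11).

minor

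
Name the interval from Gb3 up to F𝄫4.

Counting letters G–A–B–C–D–E–F gives a seventh.
Gb→Fbb = 9 semitones, 2 narrower than the major seventh (11), so diminished.

diminished seventh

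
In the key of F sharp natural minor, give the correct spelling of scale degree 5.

C#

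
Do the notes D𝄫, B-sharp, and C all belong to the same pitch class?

Dbb is pitch class 0; B# is pitch class 0; C is pitch class 0.
All spellings map to pitch class 0, so they are enharmonically equivalent.

Yes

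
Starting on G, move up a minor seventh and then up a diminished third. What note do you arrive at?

Abb

A minor seventh up from G is F (letter F, 10 semitones up).
A diminished third up from F is Abb (letter A, 2 semitones up).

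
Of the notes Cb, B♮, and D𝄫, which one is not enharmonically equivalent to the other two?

In 12-tone equal temperament, enharmonic equivalents share a pitch class. Cb is pitch class 11; B is pitch class 11; Dbb is pitch class 0.
Cb and B share pitch class 11, while Dbb is pitch class 0.

Dbb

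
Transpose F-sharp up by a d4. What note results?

A fourth above F lands on the letter B.
A diminished fourth spans 4 semitones, so F# moves to pitch class 10. On the letter B that is Bb.

Bb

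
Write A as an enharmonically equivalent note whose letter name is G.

A is pitch class 9. The letter G alone is pitch class 7.
To reach pitch class 9 from G requires an offset of +2 semitones, i.e. double sharp: G##.

G##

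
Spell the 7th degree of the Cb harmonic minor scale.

Degree 7 takes the letter 6 steps above C, which is B.
In harmonic minor, degree 7 sits 11 semitones above the tonic. Cb + 11 semitones is pitch class 10, spelled on B as Bb.

Bb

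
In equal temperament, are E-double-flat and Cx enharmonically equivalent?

Yes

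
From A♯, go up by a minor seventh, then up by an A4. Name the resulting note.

C##

A minor seventh up from A# is G# (letter G, 10 semitones up).
An augmented fourth up from G# is C## (letter C, 6 semitones up).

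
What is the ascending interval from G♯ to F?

The letter names run G→F, a span of 6 letter steps, so the interval is some kind of seventh.
G# to F is 9 semitones. A major seventh is 11, so 9 makes it diminished.

diminished seventh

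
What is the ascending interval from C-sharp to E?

minor third

Counting letters C–D–E gives a third.
C#→E = 3 semitones, 1 narrower than the major third (4), so minor.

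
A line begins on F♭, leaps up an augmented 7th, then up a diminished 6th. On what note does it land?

Cb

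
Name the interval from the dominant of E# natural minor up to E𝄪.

augmented fourth

The dominant of E# natural minor is B#.
B# up to E##: letters B→E make it a fourth; 6 semitones makes it augmented.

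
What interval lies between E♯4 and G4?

diminished third

The letter names run E→G, a span of 2 letter steps, so the interval is some kind of third.
E# to G is 2 semitones. A major third is 4, so 2 makes it diminished.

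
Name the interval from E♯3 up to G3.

diminished third

Counting letters E–F–G gives a third.
E#→G = 2 semitones, 2 narrower than the major third (4), so diminished.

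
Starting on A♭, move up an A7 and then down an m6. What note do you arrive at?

An augmented seventh up from Ab is G# (letter G, 12 semitones up).
A minor sixth down from G# is B# (letter B, 8 semitones down).

B#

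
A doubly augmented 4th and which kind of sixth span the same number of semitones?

diminished

A doubly augmented fourth spans 7 semitones.
A sixth spanning 7 semitones is diminished (the major sixth is 9).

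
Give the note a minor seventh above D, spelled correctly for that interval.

A seventh above D lands on the letter C.
A minor seventh spans 10 semitones, so D moves to pitch class 0. On the letter C that is C.

C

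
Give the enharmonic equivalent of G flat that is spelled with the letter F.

Plain F sits 1 semitone below Gb, so on the letter F the same pitch needs a sharp: F#.

F#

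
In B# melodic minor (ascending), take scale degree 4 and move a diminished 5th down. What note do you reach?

Scale degree 4 of B# melodic minor (ascending) is E#.
A diminished fifth (6 semitones) below E# lands on the letter A, giving A##.

A##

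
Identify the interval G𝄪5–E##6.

Counting letters G–A–B–C–D–E gives a sixth.
G##→E## = 9 semitones, exactly the major sixth.

major sixth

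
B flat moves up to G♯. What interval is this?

The letter names run B→G, a span of 5 letter steps, so the interval is some kind of sixth.
Bb to G# is 10 semitones. A major sixth is 9, so 10 makes it augmented.

augmented sixth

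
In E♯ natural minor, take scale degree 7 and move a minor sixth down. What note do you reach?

F##

Scale degree 7 of E# natural minor is D#.
A minor sixth (8 semitones) below D# lands on the letter F, giving F##.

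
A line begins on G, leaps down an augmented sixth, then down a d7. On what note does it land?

C

An augmented sixth down from G is Bbb (letter B, 10 semitones down).
A diminished seventh down from Bbb is C (letter C, 9 semitones down).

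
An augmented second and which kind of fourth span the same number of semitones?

doubly diminished

An augmented second spans 3 semitones.
A fourth spanning 3 semitones is doubly diminished (the perfect fourth is 5).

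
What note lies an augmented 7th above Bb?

A#

B up a major seventh is A#, so the target letter is A.
From Bb, an augmented seventh is 12 semitones up: A#.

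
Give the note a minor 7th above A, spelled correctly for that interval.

A up a major seventh is G#, so the target letter is G.
From A, a minor seventh is 10 semitones up: G.

G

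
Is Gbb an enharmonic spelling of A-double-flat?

Gbb is pitch class 5; Abb is pitch class 7.
The pitch classes differ (5 vs. 7), so they are not enharmonic equivalents.

No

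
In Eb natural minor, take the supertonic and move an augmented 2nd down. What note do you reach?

The supertonic of Eb natural minor is F.
An augmented second (3 semitones) below F lands on the letter E, giving Ebb.

Ebb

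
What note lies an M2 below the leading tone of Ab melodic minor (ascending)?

F

The leading tone of Ab melodic minor (ascending) is G.
A major second (2 semitones) below G lands on the letter F, giving F.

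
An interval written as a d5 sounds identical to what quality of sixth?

doubly diminished

A diminished fifth spans 6 semitones.
A sixth spanning 6 semitones is doubly diminished (the major sixth is 9).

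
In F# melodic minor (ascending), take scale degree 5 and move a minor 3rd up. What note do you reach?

E

Scale degree 5 of F# melodic minor (ascending) is C#.
A minor third (3 semitones) above C# lands on the letter E, giving E.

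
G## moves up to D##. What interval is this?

The letter names run G→D, a span of 4 letter steps, so the interval is some kind of fifth.
G## to D## is 7 semitones. A perfect fifth is 7, so 7 makes it perfect.

perfect fifth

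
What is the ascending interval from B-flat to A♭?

minor seventh

Counting letters B–C–D–E–F–G–A gives a seventh.
Bb→Ab = 10 semitones, 1 narrower than the major seventh (11), so minor.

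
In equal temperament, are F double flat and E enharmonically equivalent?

No

Two spellings are enharmonically equivalent only if they share a pitch class.
Here Fbb → 3, E → 4; 3 ≠ 4, so they are not.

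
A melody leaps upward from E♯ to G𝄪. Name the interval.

major third

The letter names run E→G, a span of 2 letter steps, so the interval is some kind of third.
E# to G## is 4 semitones. A major third is 4, so 4 makes it major.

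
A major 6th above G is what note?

A sixth above G lands on the letter E.
A major sixth spans 9 semitones, so G moves to pitch class 4. On the letter E that is E.

E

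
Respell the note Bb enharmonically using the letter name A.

Plain A sits 1 semitone below Bb, so on the letter A the same pitch needs a sharp: A#.

A#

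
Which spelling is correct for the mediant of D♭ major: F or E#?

F

Each scale degree takes a distinct letter name. Degree 3 of a scale on D must use the letter F.
F and E# are enharmonically the same pitch, but only F uses the letter F, so it is the correct spelling here.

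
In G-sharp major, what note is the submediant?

The G# major scale runs G# A# B# C# D# E# F##.
Degree 6 is E#.

E#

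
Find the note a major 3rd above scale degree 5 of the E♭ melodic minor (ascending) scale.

Scale degree 5 of Eb melodic minor (ascending) is Bb.
A major third (4 semitones) above Bb lands on the letter D, giving D.

D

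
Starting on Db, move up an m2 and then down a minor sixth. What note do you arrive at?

Gb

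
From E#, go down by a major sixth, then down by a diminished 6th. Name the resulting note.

A major sixth down from E# is G# (letter G, 9 semitones down).
A diminished sixth down from G# is B## (letter B, 7 semitones down).

B##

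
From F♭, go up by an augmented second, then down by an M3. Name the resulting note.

An augmented second up from Fb is G (letter G, 3 semitones up).
A major third down from G is Eb (letter E, 4 semitones down).

Eb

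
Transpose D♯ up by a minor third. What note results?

F#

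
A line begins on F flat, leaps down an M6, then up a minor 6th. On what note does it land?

A major sixth down from Fb is Abb (letter A, 9 semitones down).
A minor sixth up from Abb is Fbb (letter F, 8 semitones up).

Fbb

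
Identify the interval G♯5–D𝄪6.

The letter names run G→D, a span of 4 letter steps, so the interval is some kind of fifth.
G# to D## is 8 semitones. A perfect fifth is 7, so 8 makes it augmented.

augmented fifth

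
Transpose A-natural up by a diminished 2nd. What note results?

Bbb

A up a major second is B, so the target letter is B.
From A, a diminished second is 0 semitones up: Bbb.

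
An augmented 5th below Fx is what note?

B

F down a perfect fifth is Bb, so the target letter is B.
From F##, an augmented fifth is 8 semitones down: B.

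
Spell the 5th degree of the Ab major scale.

Eb

Degree 5 takes the letter 4 steps above A, which is E.
In major, degree 5 sits 7 semitones above the tonic. Ab + 7 semitones is pitch class 3, spelled on E as Eb.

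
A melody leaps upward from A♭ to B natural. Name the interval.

The letter names run A→B, a span of 1 letter step, so the interval is some kind of second.
Ab to B is 3 semitones. A major second is 2, so 3 makes it augmented.

augmented second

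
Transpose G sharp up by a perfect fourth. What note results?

C#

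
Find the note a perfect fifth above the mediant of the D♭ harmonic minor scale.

Cb

The mediant of Db harmonic minor is Fb.
A perfect fifth (7 semitones) above Fb lands on the letter C, giving Cb.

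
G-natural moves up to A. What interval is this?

major second

The letter names run G→A, a span of 1 letter step, so the interval is some kind of second.
G to A is 2 semitones. A major second is 2, so 2 makes it major.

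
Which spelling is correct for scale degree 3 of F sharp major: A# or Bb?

A#

Each scale degree takes a distinct letter name. Degree 3 of a scale on F must use the letter A.
A# and Bb are enharmonically the same pitch, but only A# uses the letter A, so it is the correct spelling here.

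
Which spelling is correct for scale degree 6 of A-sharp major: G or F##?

Each scale degree takes a distinct letter name. Degree 6 of a scale on A must use the letter F.
F## and G are enharmonically the same pitch, but only F## uses the letter F, so it is the correct spelling here.

F##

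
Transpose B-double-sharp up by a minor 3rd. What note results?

D##

B up a major third is D#, so the target letter is D.
From B##, a minor third is 3 semitones up: D##.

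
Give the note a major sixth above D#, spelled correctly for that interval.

D up a major sixth is B, so the target letter is B.
From D#, a major sixth is 9 semitones up: B#.

B#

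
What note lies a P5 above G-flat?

A fifth above G lands on the letter D.
A perfect fifth spans 7 semitones, so Gb moves to pitch class 1. On the letter D that is Db.

Db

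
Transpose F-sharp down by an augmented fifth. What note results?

F down a perfect fifth is Bb, so the target letter is B.
From F#, an augmented fifth is 8 semitones down: Bb.

Bb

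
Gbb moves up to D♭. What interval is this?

augmented fifth

Counting letters G–A–B–C–D gives a fifth.
Gbb→Db = 8 semitones, 1 wider than the perfect fifth (7), so augmented.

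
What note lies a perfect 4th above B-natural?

B up a perfect fourth is E, so the target letter is E.
From B, a perfect fourth is 5 semitones up: E.

E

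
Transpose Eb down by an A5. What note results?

Abb

E down a perfect fifth is A, so the target letter is A.
From Eb, an augmented fifth is 8 semitones down: Abb.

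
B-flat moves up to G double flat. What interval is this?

The letter names run B→G, a span of 5 letter steps, so the interval is some kind of sixth.
Bb to Gbb is 7 semitones. A major sixth is 9, so 7 makes it diminished.

diminished sixth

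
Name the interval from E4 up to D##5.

augmented seventh

The letter names run E→D, a span of 6 letter steps, so the interval is some kind of seventh.
E to D## is 12 semitones. A major seventh is 11, so 12 makes it augmented.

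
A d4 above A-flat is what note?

Dbb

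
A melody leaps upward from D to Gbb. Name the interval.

doubly diminished fourth

Counting letters D–E–F–G gives a fourth.
D→Gbb = 3 semitones, 2 narrower than the perfect fourth (5), so doubly diminished.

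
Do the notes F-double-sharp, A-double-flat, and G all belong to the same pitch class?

F## = pitch class 7 and Abb = pitch class 7 and G = pitch class 7 — the same pitch class, so they are enharmonic equivalents.

Yes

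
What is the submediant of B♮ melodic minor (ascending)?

G#

Degree 6 takes the letter 5 steps above B, which is G.
In melodic minor (ascending), degree 6 sits 9 semitones above the tonic. B + 9 semitones is pitch class 8, spelled on G as G#.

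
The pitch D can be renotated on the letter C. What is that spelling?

C##

D is pitch class 2. The letter C alone is pitch class 0.
To reach pitch class 2 from C requires an offset of +2 semitones, i.e. double sharp: C##.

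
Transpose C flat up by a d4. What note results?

Fbb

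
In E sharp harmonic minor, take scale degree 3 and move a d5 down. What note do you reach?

Scale degree 3 of E# harmonic minor is G#.
A diminished fifth (6 semitones) below G# lands on the letter C, giving C##.

C##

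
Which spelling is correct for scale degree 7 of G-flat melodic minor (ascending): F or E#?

Each scale degree takes a distinct letter name. Degree 7 of a scale on G must use the letter F.
F and E# are enharmonically the same pitch, but only F uses the letter F, so it is the correct spelling here.

F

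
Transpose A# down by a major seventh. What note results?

B

A down a major seventh is Bb, so the target letter is B.
From A#, a major seventh is 11 semitones down: B.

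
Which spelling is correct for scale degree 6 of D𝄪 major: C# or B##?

Each scale degree takes a distinct letter name. Degree 6 of a scale on D must use the letter B.
B## and C# are enharmonically the same pitch, but only B## uses the letter B, so it is the correct spelling here.

B##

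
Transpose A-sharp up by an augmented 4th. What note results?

A up a perfect fourth is D, so the target letter is D.
From A#, an augmented fourth is 6 semitones up: D##.

D##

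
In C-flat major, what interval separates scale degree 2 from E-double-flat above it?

Scale degree 2 of Cb major is Db.
Db up to Ebb: letters D→E make it a second; 1 semitone makes it minor.

minor second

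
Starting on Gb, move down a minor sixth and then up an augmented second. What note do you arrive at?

C#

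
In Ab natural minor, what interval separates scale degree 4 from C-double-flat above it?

diminished seventh

Scale degree 4 of Ab natural minor is Db.
Db up to Cbb: letters D→C make it a seventh; 9 semitones makes it diminished.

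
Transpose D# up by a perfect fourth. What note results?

G#

A fourth above D lands on the letter G.
A perfect fourth spans 5 semitones, so D# moves to pitch class 8. On the letter G that is G#.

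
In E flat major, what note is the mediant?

Degree 3 takes the letter 2 steps above E, which is G.
In major, degree 3 sits 4 semitones above the tonic. Eb + 4 semitones is pitch class 7, spelled on G as G.

G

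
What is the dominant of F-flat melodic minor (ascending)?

The Fb melodic minor (ascending) scale runs Fb Gb Abb Bbb Cb Db Eb.
Degree 5 is Cb.

Cb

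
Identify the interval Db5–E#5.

Counting letters D–E gives a second.
Db→E# = 4 semitones, 2 wider than the major second (2), so doubly augmented.

doubly augmented second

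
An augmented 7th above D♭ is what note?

C#

A seventh above D lands on the letter C.
An augmented seventh spans 12 semitones, so Db moves to pitch class 1. On the letter C that is C#.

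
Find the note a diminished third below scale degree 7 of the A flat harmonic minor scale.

E#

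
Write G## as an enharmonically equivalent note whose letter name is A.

G## is pitch class 9. The letter A alone is pitch class 9.
Pitch class 9 on A needs no accidental: A.

A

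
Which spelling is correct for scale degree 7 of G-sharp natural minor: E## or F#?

F#

Each scale degree takes a distinct letter name. Degree 7 of a scale on G must use the letter F.
F# and E## are enharmonically the same pitch, but only F# uses the letter F, so it is the correct spelling here.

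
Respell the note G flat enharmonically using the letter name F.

F#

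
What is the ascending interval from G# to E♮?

Counting letters G–A–B–C–D–E gives a sixth.
G#→E = 8 semitones, 1 narrower than the major sixth (9), so minor.

minor sixth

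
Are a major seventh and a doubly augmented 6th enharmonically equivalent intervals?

A major seventh spans 11 semitones; a doubly augmented sixth spans 11.
They are enharmonically equivalent.

Yes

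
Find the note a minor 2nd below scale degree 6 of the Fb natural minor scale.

Cb

Scale degree 6 of Fb natural minor is Dbb.
A minor second (1 semitone) below Dbb lands on the letter C, giving Cb.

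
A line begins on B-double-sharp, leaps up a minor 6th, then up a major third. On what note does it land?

A minor sixth up from B## is G## (letter G, 8 semitones up).
A major third up from G## is B## (letter B, 4 semitones up).

B##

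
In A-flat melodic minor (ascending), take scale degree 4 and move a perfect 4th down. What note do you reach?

Scale degree 4 of Ab melodic minor (ascending) is Db.
A perfect fourth (5 semitones) below Db lands on the letter A, giving Ab.

Ab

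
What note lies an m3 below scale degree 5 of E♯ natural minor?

Scale degree 5 of E# natural minor is B#.
A minor third (3 semitones) below B# lands on the letter G, giving G##.

G##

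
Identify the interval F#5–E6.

Counting letters F–G–A–B–C–D–E gives a seventh.
F#→E = 10 semitones, 1 narrower than the major seventh (11), so minor.

minor seventh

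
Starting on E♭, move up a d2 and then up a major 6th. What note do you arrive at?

Dbb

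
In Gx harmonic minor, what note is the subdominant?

C##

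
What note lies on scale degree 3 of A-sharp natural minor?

Degree 3 takes the letter 2 steps above A, which is C.
In natural minor, degree 3 sits 3 semitones above the tonic. A# + 3 semitones is pitch class 1, spelled on C as C#.

C#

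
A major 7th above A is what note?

G#

A seventh above A lands on the letter G.
A major seventh spans 11 semitones, so A moves to pitch class 8. On the letter G that is G#.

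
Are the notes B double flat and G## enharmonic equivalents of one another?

Yes

Bbb = pitch class 9 and G## = pitch class 9 — the same pitch class, so they are enharmonic equivalents.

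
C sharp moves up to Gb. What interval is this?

Counting letters C–D–E–F–G gives a fifth.
C#→Gb = 5 semitones, 2 narrower than the perfect fifth (7), so doubly diminished.

doubly diminished fifth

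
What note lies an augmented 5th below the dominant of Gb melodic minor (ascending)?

The dominant of Gb melodic minor (ascending) is Db.
An augmented fifth (8 semitones) below Db lands on the letter G, giving Gbb.

Gbb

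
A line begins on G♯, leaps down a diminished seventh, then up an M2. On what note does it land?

A diminished seventh down from G# is A## (letter A, 9 semitones down).
A major second up from A## is B## (letter B, 2 semitones up).

B##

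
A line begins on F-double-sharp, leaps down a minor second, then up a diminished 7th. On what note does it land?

A minor second down from F## is E## (letter E, 1 semitone down).
A diminished seventh up from E## is D# (letter D, 9 semitones up).

D#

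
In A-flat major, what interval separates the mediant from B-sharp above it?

augmented seventh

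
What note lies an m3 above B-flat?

Db

B up a major third is D#, so the target letter is D.
From Bb, a minor third is 3 semitones up: Db.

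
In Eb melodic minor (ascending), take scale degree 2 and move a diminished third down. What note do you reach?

Scale degree 2 of Eb melodic minor (ascending) is F.
A diminished third (2 semitones) below F lands on the letter D, giving D#.

D#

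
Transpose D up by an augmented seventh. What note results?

D up a major seventh is C#, so the target letter is C.
From D, an augmented seventh is 12 semitones up: C##.

C##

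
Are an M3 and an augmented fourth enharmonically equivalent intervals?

A major third spans 4 semitones; an augmented fourth spans 6.
The spans differ, so they are not enharmonic equivalents.

No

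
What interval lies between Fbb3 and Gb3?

augmented second

The letter names run F→G, a span of 1 letter step, so the interval is some kind of second.
Fbb to Gb is 3 semitones. A major second is 2, so 3 makes it augmented.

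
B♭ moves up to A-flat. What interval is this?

Counting letters B–C–D–E–F–G–A gives a seventh.
Bb→Ab = 10 semitones, 1 narrower than the major seventh (11), so minor.

minor seventh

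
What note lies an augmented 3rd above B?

D##

A third above B lands on the letter D.
An augmented third spans 5 semitones, so B moves to pitch class 4. On the letter D that is D##.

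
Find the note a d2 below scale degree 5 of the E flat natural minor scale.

A#

Scale degree 5 of Eb natural minor is Bb.
A diminished second (0 semitones) below Bb lands on the letter A, giving A#.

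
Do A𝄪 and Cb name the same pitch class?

A## is pitch class 11; Cb is pitch class 11.
All spellings map to pitch class 11, so they are enharmonically equivalent.

Yes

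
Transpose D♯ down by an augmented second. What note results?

D down a major second is C, so the target letter is C.
From D#, an augmented second is 3 semitones down: C.

C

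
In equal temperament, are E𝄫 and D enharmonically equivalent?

Ebb = pitch class 2 and D = pitch class 2 — the same pitch class, so they are enharmonic equivalents.

Yes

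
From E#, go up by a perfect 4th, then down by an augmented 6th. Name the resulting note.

C

A perfect fourth up from E# is A# (letter A, 5 semitones up).
An augmented sixth down from A# is C (letter C, 10 semitones down).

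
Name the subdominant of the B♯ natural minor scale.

E#

Degree 4 takes the letter 3 steps above B, which is E.
In natural minor, degree 4 sits 5 semitones above the tonic. B# + 5 semitones is pitch class 5, spelled on E as E#.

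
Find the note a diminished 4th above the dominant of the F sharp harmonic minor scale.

F

The dominant of F# harmonic minor is C#.
A diminished fourth (4 semitones) above C# lands on the letter F, giving F.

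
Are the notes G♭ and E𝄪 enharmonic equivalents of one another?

Gb = pitch class 6 and E## = pitch class 6 — the same pitch class, so they are enharmonic equivalents.

Yes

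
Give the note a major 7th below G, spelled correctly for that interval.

Ab

A seventh below G lands on the letter A.
A major seventh spans 11 semitones, so G moves to pitch class 8. On the letter A that is Ab.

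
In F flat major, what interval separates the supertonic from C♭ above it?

The supertonic of Fb major is Gb.
Gb up to Cb: letters G→C make it a fourth; 5 semitones makes it perfect.

perfect fourth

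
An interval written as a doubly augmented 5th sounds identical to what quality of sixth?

major

A doubly augmented fifth spans 9 semitones.
A sixth spanning 9 semitones is major (the major sixth is 9).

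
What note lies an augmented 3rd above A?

C##

A up a major third is C#, so the target letter is C.
From A, an augmented third is 5 semitones up: C##.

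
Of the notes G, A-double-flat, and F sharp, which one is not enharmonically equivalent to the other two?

F#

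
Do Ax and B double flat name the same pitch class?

No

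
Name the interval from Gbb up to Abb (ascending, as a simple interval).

The letter names run G→A, a span of 1 letter step, so the interval is some kind of second.
Gbb to Abb is 2 semitones. A major second is 2, so 2 makes it major.

major second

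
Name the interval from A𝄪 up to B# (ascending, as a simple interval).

minor second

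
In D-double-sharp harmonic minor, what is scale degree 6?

B#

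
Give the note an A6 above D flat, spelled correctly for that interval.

B

D up a major sixth is B, so the target letter is B.
From Db, an augmented sixth is 10 semitones up: B.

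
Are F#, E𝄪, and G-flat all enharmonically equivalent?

F# is pitch class 6; E## is pitch class 6; Gb is pitch class 6.
All spellings map to pitch class 6, so they are enharmonically equivalent.

Yes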